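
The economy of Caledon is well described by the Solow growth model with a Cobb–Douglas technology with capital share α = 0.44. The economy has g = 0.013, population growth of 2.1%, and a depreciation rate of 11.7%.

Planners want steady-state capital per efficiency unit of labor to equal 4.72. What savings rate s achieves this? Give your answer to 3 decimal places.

s ≈ 0.360

Steady state requires s·f(k) = (n + g + δ)·k, i.e. s·k^α = (n + g + δ)·k.
So s / (n + g + δ) = (k*)^(1−α) = 4.72^0.56 = 2.3846.
Therefore s = 2.3846 × (n + g + δ) = 2.3846 × 0.151 = 0.3601.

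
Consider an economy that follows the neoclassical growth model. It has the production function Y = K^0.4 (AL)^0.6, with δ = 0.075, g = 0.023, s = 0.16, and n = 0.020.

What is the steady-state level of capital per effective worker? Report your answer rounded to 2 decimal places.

k* ≈ 1.66

Steady state requires s·f(k) = (n + g + δ)·k, i.e. s·k^α = (n + g + δ)·k.
Rearranging, k^(1−α) = s / (n + g + δ).
k^0.6 = 0.16 / (0.020 + 0.023 + 0.075) = 0.16 / 0.118 = 1.3559
k* = 1.3559^(1/0.6) ≈ 1.6610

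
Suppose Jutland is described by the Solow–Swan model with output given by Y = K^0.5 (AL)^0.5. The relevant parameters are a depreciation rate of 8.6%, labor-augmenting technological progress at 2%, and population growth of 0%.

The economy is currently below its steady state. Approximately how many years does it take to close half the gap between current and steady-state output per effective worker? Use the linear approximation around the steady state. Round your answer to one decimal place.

Near the steady state the convergence rate is λ = (1 − α)(n + g + δ).
λ = (1 − 0.5) × 0.106 = 0.5 × 0.106 = 0.0530
Half-life = ln 2 / λ = 0.6931 / 0.0530 ≈ 13.08 years

about 13.1 years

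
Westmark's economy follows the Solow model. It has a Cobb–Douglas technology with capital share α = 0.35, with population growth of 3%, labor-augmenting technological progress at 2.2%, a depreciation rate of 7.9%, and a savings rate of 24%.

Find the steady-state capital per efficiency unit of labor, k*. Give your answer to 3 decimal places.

k* = 2.538

Steady state requires s·f(k) = (n + g + δ)·k, i.e. s·k^α = (n + g + δ)·k.
Rearranging, k^(1−α) = s / (n + g + δ).
k^0.65 = 0.24 / (0.030 + 0.022 + 0.079) = 0.24 / 0.131 = 1.8321
k* = 1.8321^(1/0.65) ≈ 2.5383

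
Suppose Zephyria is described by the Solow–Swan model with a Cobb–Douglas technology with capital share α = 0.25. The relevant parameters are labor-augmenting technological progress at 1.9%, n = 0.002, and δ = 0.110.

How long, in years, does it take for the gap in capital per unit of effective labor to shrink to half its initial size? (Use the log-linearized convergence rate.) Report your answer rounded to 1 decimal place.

Near the steady state the convergence rate is λ = (1 − α)(n + g + δ).
λ = (1 − 0.25) × 0.131 = 0.75 × 0.131 = 0.09825
Half-life = ln 2 / λ = 0.6931 / 0.09825 ≈ 7.05 years

about 7.1 years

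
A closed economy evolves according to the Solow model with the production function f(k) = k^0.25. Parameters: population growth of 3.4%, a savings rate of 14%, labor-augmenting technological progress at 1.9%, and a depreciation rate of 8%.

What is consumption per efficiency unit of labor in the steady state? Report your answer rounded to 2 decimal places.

c* = 0.87

At the steady state, Δk = 0, so s·k^α = (n + g + δ)·k.
Dividing both sides by k: k^(1−α) = s / (n + g + δ).
k^0.75 = 0.14 / (0.034 + 0.019 + 0.080) = 0.14 / 0.133 = 1.0526
k* = 1.0526^(1/0.75) ≈ 1.0707
y* = (k*)^α = 1.0707^0.25 ≈ 1.0172
c* = (1 − s)·y* = (1 − 0.14) × 1.0172 ≈ 0.8748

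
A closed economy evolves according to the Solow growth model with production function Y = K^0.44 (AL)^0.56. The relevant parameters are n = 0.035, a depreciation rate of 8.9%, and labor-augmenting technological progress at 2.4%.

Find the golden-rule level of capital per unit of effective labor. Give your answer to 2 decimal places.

The golden rule sets f'(k) = n + g + δ, i.e. α·k^(α−1) = n + g + δ.
So k^(1−α) = α / (n + g + δ) = 0.44 / 0.148 = 2.9730.
k_gold = 2.9730^(1/0.56) ≈ 6.9983

k_gold ≈ 7.00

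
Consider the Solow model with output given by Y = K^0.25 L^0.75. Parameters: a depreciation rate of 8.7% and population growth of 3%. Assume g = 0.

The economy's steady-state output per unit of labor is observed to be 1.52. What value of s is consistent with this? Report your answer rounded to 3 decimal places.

Steady state requires s·f(k) = (n + δ)·k, i.e. s·k^α = (n + δ)·k.
Since y* = [s/(n + δ)]^(α/(1−α)), we have s/(n + δ) = (y*)^((1−α)/α) = 1.52^3 = 3.5118.
Therefore s = 3.5118 × (n + δ) = 3.5118 × 0.117 = 0.4109.

s ≈ 0.411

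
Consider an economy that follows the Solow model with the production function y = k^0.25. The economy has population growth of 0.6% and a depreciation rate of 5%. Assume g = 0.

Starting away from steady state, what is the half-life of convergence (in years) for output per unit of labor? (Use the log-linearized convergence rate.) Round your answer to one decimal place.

Near the steady state the convergence rate is λ = (1 − α)(n + δ).
λ = (1 − 0.25) × 0.056 = 0.75 × 0.056 = 0.0420
Half-life = ln 2 / λ = 0.6931 / 0.0420 ≈ 16.50 years

about 16.5 years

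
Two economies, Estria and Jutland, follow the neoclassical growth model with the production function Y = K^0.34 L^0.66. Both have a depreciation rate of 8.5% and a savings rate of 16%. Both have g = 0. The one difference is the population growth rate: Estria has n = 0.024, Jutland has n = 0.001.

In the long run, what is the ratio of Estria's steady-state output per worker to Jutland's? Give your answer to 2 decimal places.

Steady-state y* = [s/(n + δ)]^(α/(1−α)), so the ratio is [ (s_E/(n + δ)_E) / (s_J/(n + δ)_J) ]^0.5152.
s_E/(n + δ)_E = 0.16/0.109 = 1.4679; s_J/(n + δ)_J = 0.16/0.086 = 1.8605.
Ratio = (1.4679/1.8605)^0.5152 = 0.7890^0.5152 ≈ 0.8851

ratio ≈ 0.89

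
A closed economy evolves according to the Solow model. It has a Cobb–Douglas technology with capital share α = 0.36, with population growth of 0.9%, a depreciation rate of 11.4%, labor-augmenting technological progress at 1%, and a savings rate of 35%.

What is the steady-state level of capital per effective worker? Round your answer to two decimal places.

At the steady state, Δk = 0, so s·k^α = (n + g + δ)·k.
Dividing both sides by k: k^(1−α) = s / (n + g + δ).
k^0.64 = 0.35 / (0.009 + 0.010 + 0.114) = 0.35 / 0.133 = 2.6316
k* = 2.6316^(1/0.64) ≈ 4.5352

k* = 4.54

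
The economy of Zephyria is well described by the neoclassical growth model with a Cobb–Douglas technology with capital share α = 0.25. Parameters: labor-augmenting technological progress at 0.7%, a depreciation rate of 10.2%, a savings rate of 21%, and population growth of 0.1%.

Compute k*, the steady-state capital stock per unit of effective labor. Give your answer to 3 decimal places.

Steady state requires s·f(k) = (n + g + δ)·k, i.e. s·k^α = (n + g + δ)·k.
Rearranging, k^(1−α) = s / (n + g + δ).
k^0.75 = 0.21 / (0.001 + 0.007 + 0.102) = 0.21 / 0.110 = 1.9091
k* = 1.9091^(1/0.75) ≈ 2.3683

k* = 2.368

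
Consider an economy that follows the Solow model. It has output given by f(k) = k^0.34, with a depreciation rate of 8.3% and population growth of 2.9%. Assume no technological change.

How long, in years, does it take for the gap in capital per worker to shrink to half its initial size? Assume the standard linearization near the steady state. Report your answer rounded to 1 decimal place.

t_½ ≈ 9.4 years

Near the steady state the convergence rate is λ = (1 − α)(n + δ).
λ = (1 − 0.34) × 0.112 = 0.66 × 0.112 = 0.07392
Half-life = ln 2 / λ = 0.6931 / 0.07392 ≈ 9.38 years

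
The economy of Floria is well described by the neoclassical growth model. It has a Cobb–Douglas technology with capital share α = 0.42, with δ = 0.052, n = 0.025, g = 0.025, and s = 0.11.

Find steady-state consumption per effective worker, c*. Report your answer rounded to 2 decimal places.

c* = 0.94

In steady state, investment equals break-even investment: s·k^α = (n + g + δ)·k.
Rearranging, k^(1−α) = s / (n + g + δ).
k^0.58 = 0.11 / (0.025 + 0.025 + 0.052) = 0.11 / 0.102 = 1.0784
k* = 1.0784^(1/0.58) ≈ 1.1390
y* = (k*)^α = 1.1390^0.42 ≈ 1.0562
c* = (1 − s)·y* = (1 − 0.11) × 1.0562 ≈ 0.9400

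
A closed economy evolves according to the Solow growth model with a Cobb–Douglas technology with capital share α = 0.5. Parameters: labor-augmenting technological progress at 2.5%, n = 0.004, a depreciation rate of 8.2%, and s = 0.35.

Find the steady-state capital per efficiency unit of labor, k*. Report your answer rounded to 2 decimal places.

Steady state requires s·f(k) = (n + g + δ)·k, i.e. s·k^α = (n + g + δ)·k.
Rearranging, k^(1−α) = s / (n + g + δ).
k^0.5 = 0.35 / (0.004 + 0.025 + 0.082) = 0.35 / 0.111 = 3.1532
k* = 3.1532^(1/0.5) ≈ 9.9427

k* = 9.94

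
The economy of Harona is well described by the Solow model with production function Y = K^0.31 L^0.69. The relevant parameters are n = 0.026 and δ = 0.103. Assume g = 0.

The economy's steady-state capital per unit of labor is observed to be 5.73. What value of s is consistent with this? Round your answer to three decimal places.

s ≈ 0.430

Steady state requires s·f(k) = (n + δ)·k, i.e. s·k^α = (n + δ)·k.
So s / (n + δ) = (k*)^(1−α) = 5.73^0.69 = 3.3352.
Therefore s = 3.3352 × (n + δ) = 3.3352 × 0.129 = 0.4302.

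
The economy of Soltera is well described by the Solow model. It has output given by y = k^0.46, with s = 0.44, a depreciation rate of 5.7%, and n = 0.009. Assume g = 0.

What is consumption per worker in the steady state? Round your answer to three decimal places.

c* = 2.819

Steady state requires s·f(k) = (n + δ)·k, i.e. s·k^α = (n + δ)·k.
Dividing both sides by k: k^(1−α) = s / (n + δ).
k^0.54 = 0.44 / (0.009 + 0.057) = 0.44 / 0.066 = 6.6667
k* = 6.6667^(1/0.54) ≈ 33.5553
y* = (k*)^α = 33.5553^0.46 ≈ 5.0333
c* = (1 − s)·y* = (1 − 0.44) × 5.0333 ≈ 2.8186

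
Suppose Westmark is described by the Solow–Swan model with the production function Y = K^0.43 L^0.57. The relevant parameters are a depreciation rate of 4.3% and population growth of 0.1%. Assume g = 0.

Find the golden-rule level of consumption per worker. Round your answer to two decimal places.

c_gold ≈ 3.18

At the golden rule, f'(k) = n + δ, so α·k^(α−1) = n + δ and k_gold = (α/(n + δ))^(1/(1−α)).
k_gold = (0.43/0.044)^(1/0.57) = 9.7727^1.7544 ≈ 54.5609
c_gold = f(k_gold) − (n + δ)·k_gold = 5.5829 − 0.044×54.5609 ≈ 3.1822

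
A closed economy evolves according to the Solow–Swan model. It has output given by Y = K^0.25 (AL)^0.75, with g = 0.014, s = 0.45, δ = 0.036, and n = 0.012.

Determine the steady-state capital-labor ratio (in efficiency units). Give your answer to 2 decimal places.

Steady state requires s·f(k) = (n + g + δ)·k, i.e. s·k^α = (n + g + δ)·k.
Rearranging, k^(1−α) = s / (n + g + δ).
k^0.75 = 0.45 / (0.012 + 0.014 + 0.036) = 0.45 / 0.062 = 7.2581
k* = 7.2581^(1/0.75) ≈ 14.0528

k* = 14.05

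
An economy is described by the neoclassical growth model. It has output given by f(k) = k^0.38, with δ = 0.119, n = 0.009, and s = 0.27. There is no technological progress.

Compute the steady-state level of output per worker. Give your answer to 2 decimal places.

Steady state requires s·f(k) = (n + δ)·k, i.e. s·k^α = (n + δ)·k.
Rearranging, k^(1−α) = s / (n + δ).
k^0.62 = 0.27 / (0.009 + 0.119) = 0.27 / 0.128 = 2.1094
k* = 2.1094^(1/0.62) ≈ 3.3330
y* = (k*)^α = 3.3330^0.38 ≈ 1.5801

y* = 1.58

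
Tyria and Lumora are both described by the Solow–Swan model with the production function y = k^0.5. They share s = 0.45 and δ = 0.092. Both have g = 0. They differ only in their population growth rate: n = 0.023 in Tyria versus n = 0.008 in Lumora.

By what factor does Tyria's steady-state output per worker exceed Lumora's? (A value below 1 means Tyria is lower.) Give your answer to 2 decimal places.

Steady-state y* = [s/(n + δ)]^(α/(1−α)), so the ratio is [ (s_T/(n + δ)_T) / (s_L/(n + δ)_L) ]^1.
s_T/(n + δ)_T = 0.45/0.115 = 3.9130; s_L/(n + δ)_L = 0.45/0.100 = 4.5000.
Ratio = (3.9130/4.5000)^1 = 0.8696^1 ≈ 0.8696

ratio ≈ 0.87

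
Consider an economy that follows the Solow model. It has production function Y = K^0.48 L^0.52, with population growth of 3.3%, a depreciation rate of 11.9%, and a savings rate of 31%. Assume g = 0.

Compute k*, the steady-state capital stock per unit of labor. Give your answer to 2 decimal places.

k* ≈ 3.94

In steady state, investment equals break-even investment: s·k^α = (n + δ)·k.
Dividing both sides by k: k^(1−α) = s / (n + δ).
k^0.52 = 0.31 / (0.033 + 0.119) = 0.31 / 0.152 = 2.0395
k* = 2.0395^(1/0.52) ≈ 3.9377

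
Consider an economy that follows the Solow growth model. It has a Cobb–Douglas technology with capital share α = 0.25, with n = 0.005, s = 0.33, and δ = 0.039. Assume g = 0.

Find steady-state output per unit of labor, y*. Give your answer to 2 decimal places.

In steady state, investment equals break-even investment: s·k^α = (n + δ)·k.
Dividing both sides by k: k^(1−α) = s / (n + δ).
k^0.75 = 0.33 / (0.005 + 0.039) = 0.33 / 0.044 = 7.5000
k* = 7.5000^(1/0.75) ≈ 14.6808
y* = (k*)^α = 14.6808^0.25 ≈ 1.9574

y* ≈ 1.96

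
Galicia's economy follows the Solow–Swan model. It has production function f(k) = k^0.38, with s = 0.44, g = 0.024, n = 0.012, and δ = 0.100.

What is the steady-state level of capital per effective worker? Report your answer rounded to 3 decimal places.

k* ≈ 6.644

Steady state requires s·f(k) = (n + g + δ)·k, i.e. s·k^α = (n + g + δ)·k.
Dividing both sides by k: k^(1−α) = s / (n + g + δ).
k^0.62 = 0.44 / (0.012 + 0.024 + 0.100) = 0.44 / 0.136 = 3.2353
k* = 3.2353^(1/0.62) ≈ 6.6442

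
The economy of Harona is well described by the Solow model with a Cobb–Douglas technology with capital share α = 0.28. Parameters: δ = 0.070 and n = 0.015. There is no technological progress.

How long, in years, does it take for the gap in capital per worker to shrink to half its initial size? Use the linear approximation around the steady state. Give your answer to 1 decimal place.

Near the steady state the convergence rate is λ = (1 − α)(n + δ).
λ = (1 − 0.28) × 0.085 = 0.72 × 0.085 = 0.0612
Half-life = ln 2 / λ = 0.6931 / 0.0612 ≈ 11.33 years

about 11.3 years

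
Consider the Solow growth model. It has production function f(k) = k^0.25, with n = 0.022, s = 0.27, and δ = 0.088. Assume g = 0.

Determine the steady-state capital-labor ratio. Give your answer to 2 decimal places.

k* = 3.31

In steady state, investment equals break-even investment: s·k^α = (n + δ)·k.
Rearranging, k^(1−α) = s / (n + δ).
k^0.75 = 0.27 / (0.022 + 0.088) = 0.27 / 0.110 = 2.4545
k* = 2.4545^(1/0.75) ≈ 3.3109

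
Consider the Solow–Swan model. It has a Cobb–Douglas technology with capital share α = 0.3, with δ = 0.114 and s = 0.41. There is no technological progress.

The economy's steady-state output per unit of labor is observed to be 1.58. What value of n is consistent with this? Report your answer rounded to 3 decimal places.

At the steady state, Δk = 0, so s·k^α = (n + δ)·k.
Since y* = [s/(n + δ)]^(α/(1−α)), we have s/(n + δ) = (y*)^((1−α)/α) = 1.58^2.3333 = 2.9075.
Therefore n + δ = s / 2.9075 = 0.41 / 2.9075 = 0.1410, so n = 0.1410 − 0.114 = 0.0270.

n ≈ 0.027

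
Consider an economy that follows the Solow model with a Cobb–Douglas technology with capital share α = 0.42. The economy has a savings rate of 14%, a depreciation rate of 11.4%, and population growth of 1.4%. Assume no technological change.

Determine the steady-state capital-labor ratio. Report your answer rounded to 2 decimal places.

k* ≈ 1.17

In steady state, investment equals break-even investment: s·k^α = (n + δ)·k.
Rearranging, k^(1−α) = s / (n + δ).
k^0.58 = 0.14 / (0.014 + 0.114) = 0.14 / 0.128 = 1.0938
k* = 1.0938^(1/0.58) ≈ 1.1672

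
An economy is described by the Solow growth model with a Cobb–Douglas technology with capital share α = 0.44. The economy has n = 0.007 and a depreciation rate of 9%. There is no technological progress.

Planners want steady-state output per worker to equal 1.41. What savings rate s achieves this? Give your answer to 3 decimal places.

s ≈ 0.150

In steady state, investment equals break-even investment: s·k^α = (n + δ)·k.
Since y* = [s/(n + δ)]^(α/(1−α)), we have s/(n + δ) = (y*)^((1−α)/α) = 1.41^1.2727 = 1.5485.
Therefore s = 1.5485 × (n + δ) = 1.5485 × 0.097 = 0.1502.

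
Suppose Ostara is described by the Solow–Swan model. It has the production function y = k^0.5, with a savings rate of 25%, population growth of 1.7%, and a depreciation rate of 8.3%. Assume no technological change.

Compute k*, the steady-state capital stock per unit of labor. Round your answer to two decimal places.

At the steady state, Δk = 0, so s·k^α = (n + δ)·k.
Rearranging, k^(1−α) = s / (n + δ).
k^0.5 = 0.25 / (0.017 + 0.083) = 0.25 / 0.100 = 2.5000
k* = 2.5000^(1/0.5) ≈ 6.2500

k* = 6.25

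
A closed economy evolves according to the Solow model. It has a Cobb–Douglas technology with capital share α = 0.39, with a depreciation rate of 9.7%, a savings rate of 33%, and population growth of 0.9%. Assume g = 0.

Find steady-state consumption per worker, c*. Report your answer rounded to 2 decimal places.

Steady state requires s·f(k) = (n + δ)·k, i.e. s·k^α = (n + δ)·k.
Rearranging, k^(1−α) = s / (n + δ).
k^0.61 = 0.33 / (0.009 + 0.097) = 0.33 / 0.106 = 3.1132
k* = 3.1132^(1/0.61) ≈ 6.4348
y* = (k*)^α = 6.4348^0.39 ≈ 2.0669
c* = (1 − s)·y* = (1 − 0.33) × 2.0669 ≈ 1.3848

c* ≈ 1.38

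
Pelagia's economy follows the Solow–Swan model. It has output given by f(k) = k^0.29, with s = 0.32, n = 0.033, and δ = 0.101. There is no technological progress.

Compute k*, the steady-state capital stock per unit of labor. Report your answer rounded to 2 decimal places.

k* = 3.41

In steady state, investment equals break-even investment: s·k^α = (n + δ)·k.
Rearranging, k^(1−α) = s / (n + δ).
k^0.71 = 0.32 / (0.033 + 0.101) = 0.32 / 0.134 = 2.3881
k* = 2.3881^(1/0.71) ≈ 3.4078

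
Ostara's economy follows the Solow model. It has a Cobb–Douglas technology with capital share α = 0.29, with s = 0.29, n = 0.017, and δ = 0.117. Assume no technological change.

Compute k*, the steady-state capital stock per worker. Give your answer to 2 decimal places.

k* = 2.97

Steady state requires s·f(k) = (n + δ)·k, i.e. s·k^α = (n + δ)·k.
Dividing both sides by k: k^(1−α) = s / (n + δ).
k^0.71 = 0.29 / (0.017 + 0.117) = 0.29 / 0.134 = 2.1642
k* = 2.1642^(1/0.71) ≈ 2.9665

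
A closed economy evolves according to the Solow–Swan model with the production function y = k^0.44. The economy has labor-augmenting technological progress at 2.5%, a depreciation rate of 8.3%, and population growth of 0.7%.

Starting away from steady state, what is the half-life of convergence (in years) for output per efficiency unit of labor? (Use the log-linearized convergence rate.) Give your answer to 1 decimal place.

Near the steady state the convergence rate is λ = (1 − α)(n + g + δ).
λ = (1 − 0.44) × 0.115 = 0.56 × 0.115 = 0.0644
Half-life = ln 2 / λ = 0.6931 / 0.0644 ≈ 10.76 years

about 10.8 years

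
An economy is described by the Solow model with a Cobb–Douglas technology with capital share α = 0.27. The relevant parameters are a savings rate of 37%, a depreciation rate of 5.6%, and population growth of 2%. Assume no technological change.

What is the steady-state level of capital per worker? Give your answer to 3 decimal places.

k* = 8.742

Steady state requires s·f(k) = (n + δ)·k, i.e. s·k^α = (n + δ)·k.
Dividing both sides by k: k^(1−α) = s / (n + δ).
k^0.73 = 0.37 / (0.020 + 0.056) = 0.37 / 0.076 = 4.8684
k* = 4.8684^(1/0.73) ≈ 8.7423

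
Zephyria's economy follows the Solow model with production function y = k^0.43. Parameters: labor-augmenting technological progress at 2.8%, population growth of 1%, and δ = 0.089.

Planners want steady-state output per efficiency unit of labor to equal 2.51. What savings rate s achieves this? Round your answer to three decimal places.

s ≈ 0.430

At the steady state, Δk = 0, so s·k^α = (n + g + δ)·k.
Since y* = [s/(n + g + δ)]^(α/(1−α)), we have s/(n + g + δ) = (y*)^((1−α)/α) = 2.51^1.3256 = 3.3869.
Therefore s = 3.3869 × (n + g + δ) = 3.3869 × 0.127 = 0.4301.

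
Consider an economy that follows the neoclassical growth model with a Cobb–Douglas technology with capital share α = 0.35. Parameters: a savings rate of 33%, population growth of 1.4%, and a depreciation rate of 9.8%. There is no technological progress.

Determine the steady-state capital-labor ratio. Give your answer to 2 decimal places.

k* ≈ 5.27

At the steady state, Δk = 0, so s·k^α = (n + δ)·k.
Dividing both sides by k: k^(1−α) = s / (n + δ).
k^0.65 = 0.33 / (0.014 + 0.098) = 0.33 / 0.112 = 2.9464
k* = 2.9464^(1/0.65) ≈ 5.2721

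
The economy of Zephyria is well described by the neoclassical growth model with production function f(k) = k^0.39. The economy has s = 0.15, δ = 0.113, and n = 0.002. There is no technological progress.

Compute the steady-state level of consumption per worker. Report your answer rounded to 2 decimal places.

c* ≈ 1.01

At the steady state, Δk = 0, so s·k^α = (n + δ)·k.
Rearranging, k^(1−α) = s / (n + δ).
k^0.61 = 0.15 / (0.002 + 0.113) = 0.15 / 0.115 = 1.3043
k* = 1.3043^(1/0.61) ≈ 1.5458
y* = (k*)^α = 1.5458^0.39 ≈ 1.1851
c* = (1 − s)·y* = (1 − 0.15) × 1.1851 ≈ 1.0073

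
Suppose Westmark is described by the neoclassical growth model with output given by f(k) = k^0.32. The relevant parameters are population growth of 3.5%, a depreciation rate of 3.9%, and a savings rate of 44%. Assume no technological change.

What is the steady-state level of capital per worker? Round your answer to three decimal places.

In steady state, investment equals break-even investment: s·k^α = (n + δ)·k.
Dividing both sides by k: k^(1−α) = s / (n + δ).
k^0.68 = 0.44 / (0.035 + 0.039) = 0.44 / 0.074 = 5.9459
k* = 5.9459^(1/0.68) ≈ 13.7580

k* = 13.758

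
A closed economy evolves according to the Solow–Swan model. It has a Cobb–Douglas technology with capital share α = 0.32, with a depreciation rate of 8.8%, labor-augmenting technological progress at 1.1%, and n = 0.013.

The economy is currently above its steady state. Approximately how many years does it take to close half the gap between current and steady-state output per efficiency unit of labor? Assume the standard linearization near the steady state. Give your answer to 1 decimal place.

half-life ≈ 9.1 years

Near the steady state the convergence rate is λ = (1 − α)(n + g + δ).
λ = (1 − 0.32) × 0.112 = 0.68 × 0.112 = 0.07616
Half-life = ln 2 / λ = 0.6931 / 0.07616 ≈ 9.10 years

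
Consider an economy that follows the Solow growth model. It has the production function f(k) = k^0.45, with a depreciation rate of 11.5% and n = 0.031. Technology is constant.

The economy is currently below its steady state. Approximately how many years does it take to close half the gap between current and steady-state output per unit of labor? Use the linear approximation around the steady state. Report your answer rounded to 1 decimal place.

half-life ≈ 8.6 years

Near the steady state the convergence rate is λ = (1 − α)(n + δ).
λ = (1 − 0.45) × 0.146 = 0.55 × 0.146 = 0.0803
Half-life = ln 2 / λ = 0.6931 / 0.0803 ≈ 8.63 years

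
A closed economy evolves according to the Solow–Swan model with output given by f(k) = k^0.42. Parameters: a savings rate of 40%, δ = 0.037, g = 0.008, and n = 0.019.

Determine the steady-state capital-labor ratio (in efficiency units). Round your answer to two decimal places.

At the steady state, Δk = 0, so s·k^α = (n + g + δ)·k.
Dividing both sides by k: k^(1−α) = s / (n + g + δ).
k^0.58 = 0.40 / (0.019 + 0.008 + 0.037) = 0.40 / 0.064 = 6.2500
k* = 6.2500^(1/0.58) ≈ 23.5617

k* ≈ 23.56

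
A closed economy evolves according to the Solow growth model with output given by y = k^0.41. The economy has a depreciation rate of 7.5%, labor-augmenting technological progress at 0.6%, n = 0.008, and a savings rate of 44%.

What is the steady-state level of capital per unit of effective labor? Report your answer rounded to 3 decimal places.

At the steady state, Δk = 0, so s·k^α = (n + g + δ)·k.
Dividing both sides by k: k^(1−α) = s / (n + g + δ).
k^0.59 = 0.44 / (0.008 + 0.006 + 0.075) = 0.44 / 0.089 = 4.9438
k* = 4.9438^(1/0.59) ≈ 15.0098

k* = 15.010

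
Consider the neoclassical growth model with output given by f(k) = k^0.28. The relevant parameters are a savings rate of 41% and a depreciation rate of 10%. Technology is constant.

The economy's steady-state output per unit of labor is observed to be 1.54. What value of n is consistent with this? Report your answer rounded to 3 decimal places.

Steady state requires s·f(k) = (n + δ)·k, i.e. s·k^α = (n + δ)·k.
Since y* = [s/(n + δ)]^(α/(1−α)), we have s/(n + δ) = (y*)^((1−α)/α) = 1.54^2.5714 = 3.0352.
Therefore n + δ = s / 3.0352 = 0.41 / 3.0352 = 0.1351, so n = 0.1351 − 0.100 = 0.0351.

n ≈ 0.035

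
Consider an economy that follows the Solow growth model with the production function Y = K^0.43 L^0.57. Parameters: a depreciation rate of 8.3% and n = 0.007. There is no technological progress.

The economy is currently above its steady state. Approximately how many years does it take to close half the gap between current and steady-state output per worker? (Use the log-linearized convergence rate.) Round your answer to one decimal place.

half-life ≈ 13.5 years

Near the steady state the convergence rate is λ = (1 − α)(n + δ).
λ = (1 − 0.43) × 0.090 = 0.57 × 0.090 = 0.0513
Half-life = ln 2 / λ = 0.6931 / 0.0513 ≈ 13.51 years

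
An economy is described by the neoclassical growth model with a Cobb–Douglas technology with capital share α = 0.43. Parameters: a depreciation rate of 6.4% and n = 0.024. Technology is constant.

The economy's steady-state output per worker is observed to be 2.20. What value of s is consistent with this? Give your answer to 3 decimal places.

Steady state requires s·f(k) = (n + δ)·k, i.e. s·k^α = (n + δ)·k.
Since y* = [s/(n + δ)]^(α/(1−α)), we have s/(n + δ) = (y*)^((1−α)/α) = 2.20^1.3256 = 2.8439.
Therefore s = 2.8439 × (n + δ) = 2.8439 × 0.088 = 0.2503.

s ≈ 0.250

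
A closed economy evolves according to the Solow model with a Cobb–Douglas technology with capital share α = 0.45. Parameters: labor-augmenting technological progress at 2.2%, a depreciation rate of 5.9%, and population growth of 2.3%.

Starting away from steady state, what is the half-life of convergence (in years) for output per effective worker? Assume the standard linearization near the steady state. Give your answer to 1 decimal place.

t_½ ≈ 12.1 years

Near the steady state the convergence rate is λ = (1 − α)(n + g + δ).
λ = (1 − 0.45) × 0.104 = 0.55 × 0.104 = 0.0572
Half-life = ln 2 / λ = 0.6931 / 0.0572 ≈ 12.12 years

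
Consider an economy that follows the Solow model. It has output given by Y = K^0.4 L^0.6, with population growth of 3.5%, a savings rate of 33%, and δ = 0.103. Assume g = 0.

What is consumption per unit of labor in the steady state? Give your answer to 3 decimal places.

At the steady state, Δk = 0, so s·k^α = (n + δ)·k.
Rearranging, k^(1−α) = s / (n + δ).
k^0.6 = 0.33 / (0.035 + 0.103) = 0.33 / 0.138 = 2.3913
k* = 2.3913^(1/0.6) ≈ 4.2762
y* = (k*)^α = 4.2762^0.4 ≈ 1.7882
c* = (1 − s)·y* = (1 − 0.33) × 1.7882 ≈ 1.1981

c* = 1.198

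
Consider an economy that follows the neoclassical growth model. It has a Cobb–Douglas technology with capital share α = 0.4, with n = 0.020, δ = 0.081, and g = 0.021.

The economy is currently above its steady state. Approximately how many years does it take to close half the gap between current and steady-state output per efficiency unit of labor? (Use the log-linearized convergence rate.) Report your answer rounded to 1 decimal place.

Near the steady state the convergence rate is λ = (1 − α)(n + g + δ).
λ = (1 − 0.4) × 0.122 = 0.6 × 0.122 = 0.0732
Half-life = ln 2 / λ = 0.6931 / 0.0732 ≈ 9.47 years

half-life ≈ 9.5 years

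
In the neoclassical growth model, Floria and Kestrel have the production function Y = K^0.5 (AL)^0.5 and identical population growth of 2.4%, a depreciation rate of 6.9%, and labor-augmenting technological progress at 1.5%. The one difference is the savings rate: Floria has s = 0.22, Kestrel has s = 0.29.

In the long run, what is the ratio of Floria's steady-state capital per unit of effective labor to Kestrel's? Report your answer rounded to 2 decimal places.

ratio ≈ 0.58

Steady-state k* = [s/(n + g + δ)]^(1/(1−α)), so the ratio is [ (s_F/(n + g + δ)_F) / (s_K/(n + g + δ)_K) ]^2.
s_F/(n + g + δ)_F = 0.22/0.108 = 2.0370; s_K/(n + g + δ)_K = 0.29/0.108 = 2.6852.
Ratio = (2.0370/2.6852)^2 = 0.7586^2 ≈ 0.5755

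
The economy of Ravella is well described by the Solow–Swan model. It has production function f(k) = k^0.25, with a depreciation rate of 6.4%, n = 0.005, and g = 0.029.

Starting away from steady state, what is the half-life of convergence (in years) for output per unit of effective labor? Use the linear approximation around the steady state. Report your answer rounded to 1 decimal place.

about 9.4 years

Near the steady state the convergence rate is λ = (1 − α)(n + g + δ).
λ = (1 − 0.25) × 0.098 = 0.75 × 0.098 = 0.0735
Half-life = ln 2 / λ = 0.6931 / 0.0735 ≈ 9.43 years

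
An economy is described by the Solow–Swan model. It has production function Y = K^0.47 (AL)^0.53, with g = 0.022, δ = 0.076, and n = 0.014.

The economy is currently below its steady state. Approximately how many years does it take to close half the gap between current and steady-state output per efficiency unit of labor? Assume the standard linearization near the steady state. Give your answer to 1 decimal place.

Near the steady state the convergence rate is λ = (1 − α)(n + g + δ).
λ = (1 − 0.47) × 0.112 = 0.53 × 0.112 = 0.05936
Half-life = ln 2 / λ = 0.6931 / 0.05936 ≈ 11.68 years

t_½ ≈ 11.7 years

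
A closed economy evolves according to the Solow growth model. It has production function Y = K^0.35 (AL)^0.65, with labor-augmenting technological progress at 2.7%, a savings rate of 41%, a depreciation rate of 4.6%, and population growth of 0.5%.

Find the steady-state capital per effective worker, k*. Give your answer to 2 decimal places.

In steady state, investment equals break-even investment: s·k^α = (n + g + δ)·k.
Rearranging, k^(1−α) = s / (n + g + δ).
k^0.65 = 0.41 / (0.005 + 0.027 + 0.046) = 0.41 / 0.078 = 5.2564
k* = 5.2564^(1/0.65) ≈ 12.8455

k* = 12.85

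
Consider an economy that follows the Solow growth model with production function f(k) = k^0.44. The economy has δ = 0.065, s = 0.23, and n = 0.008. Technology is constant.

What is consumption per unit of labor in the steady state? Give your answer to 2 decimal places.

c* = 1.90

At the steady state, Δk = 0, so s·k^α = (n + δ)·k.
Dividing both sides by k: k^(1−α) = s / (n + δ).
k^0.56 = 0.23 / (0.008 + 0.065) = 0.23 / 0.073 = 3.1507
k* = 3.1507^(1/0.56) ≈ 7.7627
y* = (k*)^α = 7.7627^0.44 ≈ 2.4638
c* = (1 − s)·y* = (1 − 0.23) × 2.4638 ≈ 1.8971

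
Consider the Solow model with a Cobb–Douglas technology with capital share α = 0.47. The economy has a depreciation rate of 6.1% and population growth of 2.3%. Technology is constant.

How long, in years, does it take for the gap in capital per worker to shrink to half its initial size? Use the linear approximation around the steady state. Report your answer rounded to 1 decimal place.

Near the steady state the convergence rate is λ = (1 − α)(n + δ).
λ = (1 − 0.47) × 0.084 = 0.53 × 0.084 = 0.04452
Half-life = ln 2 / λ = 0.6931 / 0.04452 ≈ 15.57 years

about 15.6 years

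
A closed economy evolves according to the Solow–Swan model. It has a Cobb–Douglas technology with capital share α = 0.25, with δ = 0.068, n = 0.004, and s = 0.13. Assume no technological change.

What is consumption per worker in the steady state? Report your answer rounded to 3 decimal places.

In steady state, investment equals break-even investment: s·k^α = (n + δ)·k.
Rearranging, k^(1−α) = s / (n + δ).
k^0.75 = 0.13 / (0.004 + 0.068) = 0.13 / 0.072 = 1.8056
k* = 1.8056^(1/0.75) ≈ 2.1987
y* = (k*)^α = 2.1987^0.25 ≈ 1.2177
c* = (1 − s)·y* = (1 − 0.13) × 1.2177 ≈ 1.0594

c* ≈ 1.059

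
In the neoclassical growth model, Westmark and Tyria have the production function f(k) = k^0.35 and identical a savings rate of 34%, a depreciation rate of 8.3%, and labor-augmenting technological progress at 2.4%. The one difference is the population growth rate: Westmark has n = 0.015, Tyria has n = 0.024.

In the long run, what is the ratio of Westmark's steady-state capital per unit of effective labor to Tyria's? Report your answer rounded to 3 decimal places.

ratio ≈ 1.116

Steady-state k* = [s/(n + g + δ)]^(1/(1−α)), so the ratio is [ (s_W/(n + g + δ)_W) / (s_T/(n + g + δ)_T) ]^1.5385.
s_W/(n + g + δ)_W = 0.34/0.122 = 2.7869; s_T/(n + g + δ)_T = 0.34/0.131 = 2.5954.
Ratio = (2.7869/2.5954)^1.5385 = 1.0738^1.5385 ≈ 1.1158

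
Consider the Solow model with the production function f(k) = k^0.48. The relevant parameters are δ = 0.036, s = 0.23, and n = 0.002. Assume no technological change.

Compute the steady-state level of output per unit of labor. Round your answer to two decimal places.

y* = 5.27

Steady state requires s·f(k) = (n + δ)·k, i.e. s·k^α = (n + δ)·k.
Dividing both sides by k: k^(1−α) = s / (n + δ).
k^0.52 = 0.23 / (0.002 + 0.036) = 0.23 / 0.038 = 6.0526
k* = 6.0526^(1/0.52) ≈ 31.8959
y* = (k*)^α = 31.8959^0.48 ≈ 5.2698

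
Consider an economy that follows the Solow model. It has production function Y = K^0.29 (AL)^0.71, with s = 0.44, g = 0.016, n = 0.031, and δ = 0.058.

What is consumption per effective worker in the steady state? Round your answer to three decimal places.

In steady state, investment equals break-even investment: s·k^α = (n + g + δ)·k.
Rearranging, k^(1−α) = s / (n + g + δ).
k^0.71 = 0.44 / (0.031 + 0.016 + 0.058) = 0.44 / 0.105 = 4.1905
k* = 4.1905^(1/0.71) ≈ 7.5237
y* = (k*)^α = 7.5237^0.29 ≈ 1.7954
c* = (1 − s)·y* = (1 − 0.44) × 1.7954 ≈ 1.0054

c* = 1.005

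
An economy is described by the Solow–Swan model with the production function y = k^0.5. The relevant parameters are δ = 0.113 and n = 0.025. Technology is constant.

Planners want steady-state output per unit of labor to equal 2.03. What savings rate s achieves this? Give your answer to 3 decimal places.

At the steady state, Δk = 0, so s·k^α = (n + δ)·k.
Since y* = [s/(n + δ)]^(α/(1−α)), we have s/(n + δ) = (y*)^((1−α)/α) = 2.03^1 = 2.0300.
Therefore s = 2.0300 × (n + δ) = 2.0300 × 0.138 = 0.2801.

s ≈ 0.280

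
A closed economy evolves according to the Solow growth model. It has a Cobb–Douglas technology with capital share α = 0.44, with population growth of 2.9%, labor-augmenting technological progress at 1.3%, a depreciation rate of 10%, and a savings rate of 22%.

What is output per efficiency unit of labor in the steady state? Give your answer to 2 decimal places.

Steady state requires s·f(k) = (n + g + δ)·k, i.e. s·k^α = (n + g + δ)·k.
Dividing both sides by k: k^(1−α) = s / (n + g + δ).
k^0.56 = 0.22 / (0.029 + 0.013 + 0.100) = 0.22 / 0.142 = 1.5493
k* = 1.5493^(1/0.56) ≈ 2.1854
y* = (k*)^α = 2.1854^0.44 ≈ 1.4106

y* ≈ 1.41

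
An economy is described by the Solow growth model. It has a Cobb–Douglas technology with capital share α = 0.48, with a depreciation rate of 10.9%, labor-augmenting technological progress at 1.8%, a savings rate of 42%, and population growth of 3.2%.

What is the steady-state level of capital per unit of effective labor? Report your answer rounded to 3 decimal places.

k* ≈ 6.475

In steady state, investment equals break-even investment: s·k^α = (n + g + δ)·k.
Dividing both sides by k: k^(1−α) = s / (n + g + δ).
k^0.52 = 0.42 / (0.032 + 0.018 + 0.109) = 0.42 / 0.159 = 2.6415
k* = 2.6415^(1/0.52) ≈ 6.4752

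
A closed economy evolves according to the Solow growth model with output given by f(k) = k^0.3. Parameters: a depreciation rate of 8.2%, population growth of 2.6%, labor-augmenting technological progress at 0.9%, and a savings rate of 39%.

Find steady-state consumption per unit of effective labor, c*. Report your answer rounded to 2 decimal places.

c* = 1.02

Steady state requires s·f(k) = (n + g + δ)·k, i.e. s·k^α = (n + g + δ)·k.
Dividing both sides by k: k^(1−α) = s / (n + g + δ).
k^0.7 = 0.39 / (0.026 + 0.009 + 0.082) = 0.39 / 0.117 = 3.3333
k* = 3.3333^(1/0.7) ≈ 5.5842
y* = (k*)^α = 5.5842^0.3 ≈ 1.6753
c* = (1 − s)·y* = (1 − 0.39) × 1.6753 ≈ 1.0219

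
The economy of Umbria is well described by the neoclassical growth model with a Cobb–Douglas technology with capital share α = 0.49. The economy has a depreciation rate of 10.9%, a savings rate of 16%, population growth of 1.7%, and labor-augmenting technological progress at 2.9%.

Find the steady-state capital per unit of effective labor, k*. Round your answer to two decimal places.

At the steady state, Δk = 0, so s·k^α = (n + g + δ)·k.
Rearranging, k^(1−α) = s / (n + g + δ).
k^0.51 = 0.16 / (0.017 + 0.029 + 0.109) = 0.16 / 0.155 = 1.0323
k* = 1.0323^(1/0.51) ≈ 1.0643

k* ≈ 1.06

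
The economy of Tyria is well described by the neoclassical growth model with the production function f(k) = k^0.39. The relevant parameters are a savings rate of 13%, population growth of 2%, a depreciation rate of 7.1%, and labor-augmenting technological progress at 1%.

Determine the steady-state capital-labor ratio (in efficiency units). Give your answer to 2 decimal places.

In steady state, investment equals break-even investment: s·k^α = (n + g + δ)·k.
Dividing both sides by k: k^(1−α) = s / (n + g + δ).
k^0.61 = 0.13 / (0.020 + 0.010 + 0.071) = 0.13 / 0.101 = 1.2871
k* = 1.2871^(1/0.61) ≈ 1.5125

k* = 1.51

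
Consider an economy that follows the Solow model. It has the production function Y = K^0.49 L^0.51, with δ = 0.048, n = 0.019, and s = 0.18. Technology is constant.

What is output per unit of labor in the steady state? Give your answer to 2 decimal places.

y* ≈ 2.58

At the steady state, Δk = 0, so s·k^α = (n + δ)·k.
Rearranging, k^(1−α) = s / (n + δ).
k^0.51 = 0.18 / (0.019 + 0.048) = 0.18 / 0.067 = 2.6866
k* = 2.6866^(1/0.51) ≈ 6.9434
y* = (k*)^α = 6.9434^0.49 ≈ 2.5845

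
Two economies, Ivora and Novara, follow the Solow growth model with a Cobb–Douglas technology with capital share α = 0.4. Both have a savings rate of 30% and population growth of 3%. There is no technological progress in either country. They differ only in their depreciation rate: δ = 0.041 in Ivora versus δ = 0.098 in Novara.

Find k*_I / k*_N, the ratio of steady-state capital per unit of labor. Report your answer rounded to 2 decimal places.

Steady-state k* = [s/(n + δ)]^(1/(1−α)), so the ratio is [ (s_I/(n + δ)_I) / (s_N/(n + δ)_N) ]^1.6667.
s_I/(n + δ)_I = 0.30/0.071 = 4.2254; s_N/(n + δ)_N = 0.30/0.128 = 2.3438.
Ratio = (4.2254/2.3438)^1.6667 = 1.8028^1.6667 ≈ 2.6705

ratio ≈ 2.67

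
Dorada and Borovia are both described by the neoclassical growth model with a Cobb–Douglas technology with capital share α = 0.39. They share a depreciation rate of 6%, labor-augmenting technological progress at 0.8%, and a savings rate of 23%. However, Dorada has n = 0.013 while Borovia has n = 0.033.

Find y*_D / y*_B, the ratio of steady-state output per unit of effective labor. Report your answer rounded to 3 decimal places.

ratio ≈ 1.152

Steady-state y* = [s/(n + g + δ)]^(α/(1−α)), so the ratio is [ (s_D/(n + g + δ)_D) / (s_B/(n + g + δ)_B) ]^0.6393.
s_D/(n + g + δ)_D = 0.23/0.081 = 2.8395; s_B/(n + g + δ)_B = 0.23/0.101 = 2.2772.
Ratio = (2.8395/2.2772)^0.6393 = 1.2469^0.6393 ≈ 1.1515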